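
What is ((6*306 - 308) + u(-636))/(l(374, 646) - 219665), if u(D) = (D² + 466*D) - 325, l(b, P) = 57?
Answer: -109323/219608 ≈ -0.49781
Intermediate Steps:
u(D) = -325 + D² + 466*D
((6*306 - 308) + u(-636))/(l(374, 646) - 219665) = ((6*306 - 308) + (-325 + (-636)² + 466*(-636)))/(57 - 219665) = ((1836 - 308) + (-325 + 404496 - 296376))/(-219608) = (1528 + 107795)*(-1/219608) = 109323*(-1/219608) = -109323/219608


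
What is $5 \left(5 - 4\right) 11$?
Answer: $55$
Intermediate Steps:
$5 \left(5 - 4\right) 11 = 5 \cdot 1 \cdot 11 = 5 \cdot 11 = 55$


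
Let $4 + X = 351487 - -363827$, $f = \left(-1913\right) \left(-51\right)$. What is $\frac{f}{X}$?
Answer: $\frac{97563}{715310} \approx 0.13639$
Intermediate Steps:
$f = 97563$
$X = 715310$ ($X = -4 + \left(351487 - -363827\right) = -4 + \left(351487 + 363827\right) = -4 + 715314 = 715310$)
$\frac{f}{X} = \frac{97563}{715310}$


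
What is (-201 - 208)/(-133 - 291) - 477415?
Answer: -202423551/424 ≈ -4.7741e+5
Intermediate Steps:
(-201 - 208)/(-133 - 291) - 477415 = -409/(-424) - 477415 = -409*(-1/424) - 477415 = 409/424 - 477415 = -202423551/424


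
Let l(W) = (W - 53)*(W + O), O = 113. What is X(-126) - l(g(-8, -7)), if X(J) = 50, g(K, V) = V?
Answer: 6410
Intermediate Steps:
l(W) = (-53 + W)*(113 + W) (l(W) = (W - 53)*(W + 113) = (-53 + W)*(113 + W))
X(-126) - l(g(-8, -7)) = 50 - (-5989 + (-7)**2 + 60*(-7)) = 50 - (-5989 + 49 - 420) = 50 - 1*(-6360) = 50 + 6360 = 6410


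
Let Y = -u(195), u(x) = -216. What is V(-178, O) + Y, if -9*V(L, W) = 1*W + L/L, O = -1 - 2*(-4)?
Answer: 1936/9 ≈ 215.11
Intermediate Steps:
O = 7 (O = -1 + 8 = 7)
V(L, W) = -⅑ - W/9 (V(L, W) = -(1*W + L/L)/9 = -(W + 1)/9 = -(1 + W)/9 = -⅑ - W/9)
Y = 216 (Y = -1*(-216) = 216)
V(-178, O) + Y = (-⅑ - ⅑*7) + 216 = (-⅑ - 7/9) + 216 = -8/9 + 216 = 1936/9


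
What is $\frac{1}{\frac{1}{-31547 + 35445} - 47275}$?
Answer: $- \frac{3898}{184277949} \approx -2.1153 \cdot 10^{-5}$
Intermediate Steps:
$\frac{1}{\frac{1}{-31547 + 35445} - 47275} = \frac{1}{\frac{1}{3898} - 47275} = \frac{1}{- \frac{184277949}{3898}} = - \frac{3898}{184277949}$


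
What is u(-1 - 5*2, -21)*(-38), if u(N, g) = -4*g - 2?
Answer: -3116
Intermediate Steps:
u(N, g) = -2 - 4*g
u(-1 - 5*2, -21)*(-38) = (-2 - 4*(-21))*(-38) = (-2 + 84)*(-38) = 82*(-38) = -3116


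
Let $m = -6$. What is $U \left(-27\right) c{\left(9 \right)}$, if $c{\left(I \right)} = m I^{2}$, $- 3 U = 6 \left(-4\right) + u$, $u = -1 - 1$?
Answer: $113724$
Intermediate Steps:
$u = -2$
$U = \frac{26}{3}$ ($U = - \frac{6 \left(-4\right) - 2}{3} = - \frac{-24 - 2}{3} = \left(- \frac{1}{3}\right) \left(-26\right) = \frac{26}{3} \approx 8.6667$)
$c{\left(I \right)} = - 6 I^{2}$
$U \left(-27\right) c{\left(9 \right)} = \frac{26}{3} \left(-27\right) \left(- 6 \cdot 9^{2}\right) = - 234 \left(\left(-6\right) 81\right) = \left(-234\right) \left(-486\right) = 113724$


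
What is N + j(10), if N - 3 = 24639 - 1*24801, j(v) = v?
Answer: -149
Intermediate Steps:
N = -159 (N = 3 + (24639 - 1*24801) = 3 + (24639 - 24801) = 3 - 162 = -159)
N + j(10) = -159 + 10 = -149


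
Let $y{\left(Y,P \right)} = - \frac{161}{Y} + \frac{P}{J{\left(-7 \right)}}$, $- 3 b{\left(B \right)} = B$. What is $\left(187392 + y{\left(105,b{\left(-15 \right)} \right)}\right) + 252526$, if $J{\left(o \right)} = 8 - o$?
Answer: $\frac{2199584}{5} \approx 4.3992 \cdot 10^{5}$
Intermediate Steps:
$b{\left(B \right)} = - \frac{B}{3}$
$y{\left(Y,P \right)} = - \frac{161}{Y} + \frac{P}{15}$ ($y{\left(Y,P \right)} = - \frac{161}{Y} + \frac{P}{8 - -7} = - \frac{161}{Y} + \frac{P}{8 + 7} = - \frac{161}{Y} + \frac{P}{15}$)
$\left(187392 + y{\left(105,b{\left(-15 \right)} \right)}\right) + 252526 = \left(187392 - \left(\frac{23}{15} - \left(- \frac{1}{45}\right) \left(-15\right)\right)\right) + 252526 = \left(187392 + \left(\left(-161\right) \frac{1}{105} + \frac{1}{15} \cdot 5\right)\right) + 252526 = \left(187392 + \left(- \frac{23}{15} + \frac{1}{3}\right)\right) + 252526 = \left(187392 - \frac{6}{5}\right) + 252526 = \frac{936954}{5} + 252526 = \frac{2199584}{5}$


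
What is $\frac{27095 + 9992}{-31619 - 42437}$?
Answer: $- \frac{37087}{74056} \approx -0.5008$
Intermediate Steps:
$\frac{27095 + 9992}{-31619 - 42437} = \frac{37087}{-74056} = 37087 \left(- \frac{1}{74056}\right) = - \frac{37087}{74056}$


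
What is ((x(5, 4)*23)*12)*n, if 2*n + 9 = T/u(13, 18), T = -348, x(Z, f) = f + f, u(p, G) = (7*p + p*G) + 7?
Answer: -920736/83 ≈ -11093.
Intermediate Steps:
u(p, G) = 7 + 7*p + G*p (u(p, G) = (7*p + G*p) + 7 = 7 + 7*p + G*p)
x(Z, f) = 2*f
n = -417/83 (n = -9/2 + (-348/(7 + 7*13 + 18*13))/2 = -9/2 + (-348/(7 + 91 + 234))/2 = -9/2 + (-348/332)/2 = -9/2 + (-348*1/332)/2 = -9/2 + (½)*(-87/83) = -9/2 - 87/166 = -417/83 ≈ -5.0241)
((x(5, 4)*23)*12)*n = (((2*4)*23)*12)*(-417/83) = ((8*23)*12)*(-417/83) = (184*12)*(-417/83) = 2208*(-417/83) = -920736/83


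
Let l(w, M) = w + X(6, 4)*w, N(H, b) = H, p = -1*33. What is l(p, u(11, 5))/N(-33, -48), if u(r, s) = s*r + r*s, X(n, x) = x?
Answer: 5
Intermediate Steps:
p = -33
u(r, s) = 2*r*s (u(r, s) = r*s + r*s = 2*r*s)
l(w, M) = 5*w (l(w, M) = w + 4*w = 5*w)
l(p, u(11, 5))/N(-33, -48) = (5*(-33))/(-33) = -165*(-1/33) = 5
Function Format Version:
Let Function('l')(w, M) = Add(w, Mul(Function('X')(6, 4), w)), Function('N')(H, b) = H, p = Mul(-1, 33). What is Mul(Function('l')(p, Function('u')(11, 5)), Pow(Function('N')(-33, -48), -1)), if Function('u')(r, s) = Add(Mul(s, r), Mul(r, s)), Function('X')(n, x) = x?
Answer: 5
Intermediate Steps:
p = -33
Function('u')(r, s) = Mul(2, r, s) (Function('u')(r, s) = Add(Mul(r, s), Mul(r, s)) = Mul(2, r, s))
Function('l')(w, M) = Mul(5, w) (Function('l')(w, M) = Add(w, Mul(4, w)) = Mul(5, w))
Mul(Function('l')(p, Function('u')(11, 5)), Pow(Function('N')(-33, -48), -1)) = Mul(Mul(5, -33), Pow(-33, -1)) = Mul(-165, Rational(-1, 33)) = 5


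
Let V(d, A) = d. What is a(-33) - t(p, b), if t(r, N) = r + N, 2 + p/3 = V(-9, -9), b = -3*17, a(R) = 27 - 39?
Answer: 72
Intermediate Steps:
a(R) = -12
b = -51
p = -33 (p = -6 + 3*(-9) = -6 - 27 = -33)
t(r, N) = N + r
a(-33) - t(p, b) = -12 - (-51 - 33) = -12 - 1*(-84) = -12 + 84 = 72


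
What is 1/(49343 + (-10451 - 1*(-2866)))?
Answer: 1/41758 ≈ 2.3948e-5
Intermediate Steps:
1/(49343 + (-10451 - 1*(-2866))) = 1/(49343 + (-10451 + 2866)) = 1/(49343 - 7585) = 1/41758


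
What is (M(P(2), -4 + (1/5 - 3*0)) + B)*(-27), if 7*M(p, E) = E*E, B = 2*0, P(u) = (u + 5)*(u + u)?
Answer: -9747/175 ≈ -55.697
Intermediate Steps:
P(u) = 2*u*(5 + u) (P(u) = (5 + u)*(2*u) = 2*u*(5 + u))
B = 0
M(p, E) = E²/7 (M(p, E) = (E*E)/7 = E²/7)
(M(P(2), -4 + (1/5 - 3*0)) + B)*(-27) = ((-4 + (1/5 - 3*0))²/7 + 0)*(-27) = ((-4 + (⅕ + 0))²/7 + 0)*(-27) = ((-4 + ⅕)²/7 + 0)*(-27) = ((-19/5)²/7 + 0)*(-27) = ((⅐)*(361/25) + 0)*(-27) = (361/175 + 0)*(-27) = (361/175)*(-27) = -9747/175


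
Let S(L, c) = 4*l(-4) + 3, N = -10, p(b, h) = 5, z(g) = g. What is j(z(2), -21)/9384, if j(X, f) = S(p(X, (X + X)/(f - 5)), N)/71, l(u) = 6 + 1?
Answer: 31/666264 ≈ 4.6528e-5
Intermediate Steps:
l(u) = 7
S(L, c) = 31 (S(L, c) = 4*7 + 3 = 28 + 3 = 31)
j(X, f) = 31/71
j(z(2), -21)/9384 = (31/71)/9384 = (31/71)*(1/9384) = 31/666264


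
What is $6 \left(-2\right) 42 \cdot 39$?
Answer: $-19656$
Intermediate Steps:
$6 \left(-2\right) 42 \cdot 39 = \left(-12\right) 42 \cdot 39 = \left(-504\right) 39 = -19656$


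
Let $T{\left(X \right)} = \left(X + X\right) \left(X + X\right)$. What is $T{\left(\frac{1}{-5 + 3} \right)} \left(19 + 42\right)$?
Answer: $61$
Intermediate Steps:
$T{\left(X \right)} = 4 X^{2}$ ($T{\left(X \right)} = 2 X 2 X = 4 X^{2}$)
$T{\left(\frac{1}{-5 + 3} \right)} \left(19 + 42\right) = 4 \left(\frac{1}{-5 + 3}\right)^{2} \left(19 + 42\right) = 4 \left(\frac{1}{-2}\right)^{2} \cdot 61 = 4 \left(- \frac{1}{2}\right)^{2} \cdot 61 = 4 \cdot \frac{1}{4} \cdot 61 = 1 \cdot 61 = 61$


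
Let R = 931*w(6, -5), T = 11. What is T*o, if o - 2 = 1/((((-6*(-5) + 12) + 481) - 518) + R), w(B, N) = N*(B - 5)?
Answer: 102289/4650 ≈ 21.998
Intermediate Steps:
w(B, N) = N*(-5 + B)
R = -4655 (R = 931*(-5*(-5 + 6)) = 931*(-5*1) = 931*(-5) = -4655)
o = 9299/4650 (o = 2 + 1/((((-6*(-5) + 12) + 481) - 518) - 4655) = 2 + 1/((((30 + 12) + 481) - 518) - 4655) = 2 + 1/(((42 + 481) - 518) - 4655) = 2 + 1/((523 - 518) - 4655) = 2 + 1/(5 - 4655) = 2 + 1/(-4650) = 2 - 1/4650 = 9299/4650 ≈ 1.9998)
T*o = 11*(9299/4650) = 102289/4650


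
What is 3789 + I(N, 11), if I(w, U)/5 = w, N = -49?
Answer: 3544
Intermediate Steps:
I(w, U) = 5*w
3789 + I(N, 11) = 3789 + 5*(-49) = 3789 - 245 = 3544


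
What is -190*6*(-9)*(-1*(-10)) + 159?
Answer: 102759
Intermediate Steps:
-190*6*(-9)*(-1*(-10)) + 159 = -(-10260)*10 + 159 = -190*(-540) + 159 = 102600 + 159 = 102759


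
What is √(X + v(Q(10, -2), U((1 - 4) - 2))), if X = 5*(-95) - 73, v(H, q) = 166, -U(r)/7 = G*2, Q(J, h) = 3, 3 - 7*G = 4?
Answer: I*√382 ≈ 19.545*I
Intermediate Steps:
G = -⅐ (G = 3/7 - ⅐*4 = 3/7 - 4/7 = -⅐ ≈ -0.14286)
U(r) = 2 (U(r) = -(-1)*2 = -7*(-2/7) = 2)
X = -548 (X = -475 - 73 = -548)
√(X + v(Q(10, -2), U((1 - 4) - 2))) = √(-548 + 166) = √(-382) = I*√382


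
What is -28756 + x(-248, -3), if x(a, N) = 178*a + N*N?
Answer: -72891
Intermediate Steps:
x(a, N) = N² + 178*a (x(a, N) = 178*a + N² = N² + 178*a)
-28756 + x(-248, -3) = -28756 + ((-3)² + 178*(-248)) = -28756 + (9 - 44144) = -28756 - 44135 = -72891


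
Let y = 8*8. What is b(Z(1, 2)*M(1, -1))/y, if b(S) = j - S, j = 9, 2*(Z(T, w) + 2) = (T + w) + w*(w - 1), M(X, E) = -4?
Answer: 11/64 ≈ 0.17188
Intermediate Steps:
Z(T, w) = -2 + T/2 + w/2 + w*(-1 + w)/2 (Z(T, w) = -2 + ((T + w) + w*(w - 1))/2 = -2 + ((T + w) + w*(-1 + w))/2 = -2 + (T + w + w*(-1 + w))/2 = -2 + (T/2 + w/2 + w*(-1 + w)/2) = -2 + T/2 + w/2 + w*(-1 + w)/2)
y = 64
b(S) = 9 - S
b(Z(1, 2)*M(1, -1))/y = (9 - (-2 + (½)*1 + (½)*2²)*(-4))/64 = (9 - (-2 + ½ + (½)*4)*(-4))*(1/64) = (9 - (-2 + ½ + 2)*(-4))*(1/64) = (9 - (-4)/2)*(1/64) = (9 - 1*(-2))*(1/64) = (9 + 2)*(1/64) = 11*(1/64) = 11/64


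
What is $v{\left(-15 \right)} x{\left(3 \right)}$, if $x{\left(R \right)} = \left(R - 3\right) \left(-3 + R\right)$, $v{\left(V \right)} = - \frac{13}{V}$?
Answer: $0$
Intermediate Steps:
$x{\left(R \right)} = \left(-3 + R\right)^{2}$ ($x{\left(R \right)} = \left(-3 + R\right) \left(-3 + R\right) = \left(-3 + R\right)^{2}$)
$v{\left(-15 \right)} x{\left(3 \right)} = - \frac{13}{-15} \left(-3 + 3\right)^{2} = \left(-13\right) \left(- \frac{1}{15}\right) 0^{2} = \frac{13}{15} \cdot 0 = 0$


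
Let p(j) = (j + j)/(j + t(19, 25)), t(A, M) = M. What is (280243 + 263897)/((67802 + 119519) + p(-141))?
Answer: 31560120/10864759 ≈ 2.9048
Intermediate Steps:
p(j) = 2*j/(25 + j) (p(j) = (j + j)/(j + 25) = (2*j)/(25 + j) = 2*j/(25 + j))
(280243 + 263897)/((67802 + 119519) + p(-141)) = (280243 + 263897)/((67802 + 119519) + 2*(-141)/(25 - 141)) = 544140/(187321 + 2*(-141)/(-116)) = 544140/(187321 + 2*(-141)*(-1/116)) = 544140/(187321 + 141/58) = 544140/(10864759/58) = 544140*(58/10864759) = 31560120/10864759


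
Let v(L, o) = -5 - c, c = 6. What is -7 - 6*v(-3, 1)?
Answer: 59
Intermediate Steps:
v(L, o) = -11 (v(L, o) = -5 - 1*6 = -5 - 6 = -11)
-7 - 6*v(-3, 1) = -7 - 6*(-11) = -7 + 66 = 59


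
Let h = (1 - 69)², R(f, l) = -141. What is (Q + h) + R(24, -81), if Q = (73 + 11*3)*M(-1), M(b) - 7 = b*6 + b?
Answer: 4483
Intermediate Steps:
M(b) = 7 + 7*b (M(b) = 7 + (b*6 + b) = 7 + (6*b + b) = 7 + 7*b)
h = 4624 (h = (-68)² = 4624)
Q = 0 (Q = (73 + 11*3)*(7 + 7*(-1)) = (73 + 33)*(7 - 7) = 106*0 = 0)
(Q + h) + R(24, -81) = (0 + 4624) - 141 = 4624 - 141 = 4483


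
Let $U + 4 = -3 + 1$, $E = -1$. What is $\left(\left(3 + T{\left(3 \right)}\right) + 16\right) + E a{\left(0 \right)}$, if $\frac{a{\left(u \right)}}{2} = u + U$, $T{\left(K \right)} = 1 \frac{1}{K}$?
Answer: $\frac{94}{3} \approx 31.333$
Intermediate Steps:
$T{\left(K \right)} = \frac{1}{K}$
$U = -6$ ($U = -4 + \left(-3 + 1\right) = -4 - 2 = -6$)
$a{\left(u \right)} = -12 + 2 u$ ($a{\left(u \right)} = 2 \left(u - 6\right) = 2 \left(-6 + u\right) = -12 + 2 u$)
$\left(\left(3 + T{\left(3 \right)}\right) + 16\right) + E a{\left(0 \right)} = \left(\left(3 + \frac{1}{3}\right) + 16\right) - \left(-12 + 2 \cdot 0\right) = \left(\left(3 + \frac{1}{3}\right) + 16\right) - \left(-12 + 0\right) = \left(\frac{10}{3} + 16\right) - -12 = \frac{58}{3} + 12 = \frac{94}{3}$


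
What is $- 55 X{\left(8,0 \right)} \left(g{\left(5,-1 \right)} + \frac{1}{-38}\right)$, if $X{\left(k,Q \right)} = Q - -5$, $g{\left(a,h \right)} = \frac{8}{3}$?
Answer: $- \frac{82775}{114} \approx -726.1$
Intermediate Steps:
$g{\left(a,h \right)} = \frac{8}{3}$ ($g{\left(a,h \right)} = 8 \cdot \frac{1}{3} = \frac{8}{3}$)
$X{\left(k,Q \right)} = 5 + Q$ ($X{\left(k,Q \right)} = Q + 5 = 5 + Q$)
$- 55 X{\left(8,0 \right)} \left(g{\left(5,-1 \right)} + \frac{1}{-38}\right) = - 55 \left(5 + 0\right) \left(\frac{8}{3} + \frac{1}{-38}\right) = \left(-55\right) 5 \left(\frac{8}{3} - \frac{1}{38}\right) = \left(-275\right) \frac{301}{114} = - \frac{82775}{114}$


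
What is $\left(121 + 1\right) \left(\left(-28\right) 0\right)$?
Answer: $0$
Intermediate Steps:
$\left(121 + 1\right) \left(\left(-28\right) 0\right) = 122 \cdot 0 = 0$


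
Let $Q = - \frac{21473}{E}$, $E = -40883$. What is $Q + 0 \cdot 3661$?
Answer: $\frac{21473}{40883} \approx 0.52523$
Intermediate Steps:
$Q = \frac{21473}{40883}$ ($Q = - \frac{21473}{-40883} = \left(-21473\right) \left(- \frac{1}{40883}\right) = \frac{21473}{40883} \approx 0.52523$)
$Q + 0 \cdot 3661 = \frac{21473}{40883} + 0 \cdot 3661 = \frac{21473}{40883} + 0 = \frac{21473}{40883}$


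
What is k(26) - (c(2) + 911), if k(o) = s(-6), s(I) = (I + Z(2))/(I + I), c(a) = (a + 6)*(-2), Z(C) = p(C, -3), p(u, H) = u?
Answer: -2684/3 ≈ -894.67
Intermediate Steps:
Z(C) = C
c(a) = -12 - 2*a (c(a) = (6 + a)*(-2) = -12 - 2*a)
s(I) = (2 + I)/(2*I) (s(I) = (I + 2)/(I + I) = (2 + I)/((2*I)) = (2 + I)*(1/(2*I)) = (2 + I)/(2*I))
k(o) = ⅓ (k(o) = (½)*(2 - 6)/(-6) = (½)*(-⅙)*(-4) = ⅓)
k(26) - (c(2) + 911) = ⅓ - ((-12 - 2*2) + 911) = ⅓ - ((-12 - 4) + 911) = ⅓ - (-16 + 911) = ⅓ - 1*895 = ⅓ - 895 = -2684/3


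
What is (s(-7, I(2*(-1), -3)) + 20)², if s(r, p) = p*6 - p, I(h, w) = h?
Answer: 100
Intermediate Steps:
s(r, p) = 5*p (s(r, p) = 6*p - p = 5*p)
(s(-7, I(2*(-1), -3)) + 20)² = (5*(2*(-1)) + 20)² = (5*(-2) + 20)² = (-10 + 20)² = 10² = 100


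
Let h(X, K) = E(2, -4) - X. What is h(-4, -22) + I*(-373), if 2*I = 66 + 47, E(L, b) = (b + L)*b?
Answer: -42125/2 ≈ -21063.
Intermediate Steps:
E(L, b) = b*(L + b) (E(L, b) = (L + b)*b = b*(L + b))
I = 113/2 (I = (66 + 47)/2 = (1/2)*113 = 113/2 ≈ 56.500)
h(X, K) = 8 - X (h(X, K) = -4*(2 - 4) - X = -4*(-2) - X = 8 - X)
h(-4, -22) + I*(-373) = (8 - 1*(-4)) + (113/2)*(-373) = (8 + 4) - 42149/2 = 12 - 42149/2 = -42125/2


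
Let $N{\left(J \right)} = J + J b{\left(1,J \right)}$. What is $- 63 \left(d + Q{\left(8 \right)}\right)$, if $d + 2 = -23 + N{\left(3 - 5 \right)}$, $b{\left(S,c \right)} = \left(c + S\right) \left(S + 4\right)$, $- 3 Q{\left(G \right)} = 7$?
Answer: $1218$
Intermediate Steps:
$Q{\left(G \right)} = - \frac{7}{3}$ ($Q{\left(G \right)} = \left(- \frac{1}{3}\right) 7 = - \frac{7}{3}$)
$b{\left(S,c \right)} = \left(4 + S\right) \left(S + c\right)$ ($b{\left(S,c \right)} = \left(S + c\right) \left(4 + S\right) = \left(4 + S\right) \left(S + c\right)$)
$N{\left(J \right)} = J + J \left(5 + 5 J\right)$ ($N{\left(J \right)} = J + J \left(1^{2} + 4 \cdot 1 + 4 J + 1 J\right) = J + J \left(1 + 4 + 4 J + J\right) = J + J \left(5 + 5 J\right)$)
$d = -17$ ($d = -2 - \left(23 - \left(3 - 5\right) \left(6 + 5 \left(3 - 5\right)\right)\right) = -2 - \left(23 + 2 \left(6 + 5 \left(-2\right)\right)\right) = -2 - \left(23 + 2 \left(6 - 10\right)\right) = -2 - 15 = -17$)
$- 63 \left(d + Q{\left(8 \right)}\right) = - 63 \left(-17 - \frac{7}{3}\right) = \left(-63\right) \left(- \frac{58}{3}\right) = 1218$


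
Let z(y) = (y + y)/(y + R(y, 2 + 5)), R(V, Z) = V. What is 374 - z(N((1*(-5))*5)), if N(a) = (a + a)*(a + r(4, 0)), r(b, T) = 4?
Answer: 373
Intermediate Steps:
N(a) = 2*a*(4 + a) (N(a) = (a + a)*(a + 4) = (2*a)*(4 + a) = 2*a*(4 + a))
z(y) = 1 (z(y) = (y + y)/(y + y) = (2*y)/((2*y)) = (2*y)*(1/(2*y)) = 1)
374 - z(N((1*(-5))*5)) = 374 - 1*1 = 374 - 1 = 373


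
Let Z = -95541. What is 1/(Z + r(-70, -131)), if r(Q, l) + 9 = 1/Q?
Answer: -70/6688501 ≈ -1.0466e-5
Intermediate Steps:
r(Q, l) = -9 + 1/Q
1/(Z + r(-70, -131)) = 1/(-95541 + (-9 + 1/(-70))) = 1/(-95541 + (-9 - 1/70)) = 1/(-95541 - 631/70) = 1/(-6688501/70) = -70/6688501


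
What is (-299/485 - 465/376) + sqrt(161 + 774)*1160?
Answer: -337949/182360 + 1160*sqrt(935) ≈ 35468.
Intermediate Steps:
(-299/485 - 465/376) + sqrt(161 + 774)*1160 = (-299*1/485 - 465*1/376) + sqrt(935)*1160 = (-299/485 - 465/376) + 1160*sqrt(935) = -337949/182360 + 1160*sqrt(935)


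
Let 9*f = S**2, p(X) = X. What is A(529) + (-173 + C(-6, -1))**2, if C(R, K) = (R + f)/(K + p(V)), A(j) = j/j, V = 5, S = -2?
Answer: 9853645/324 ≈ 30413.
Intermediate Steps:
A(j) = 1
f = 4/9 (f = (1/9)*(-2)**2 = (1/9)*4 = 4/9 ≈ 0.44444)
C(R, K) = (4/9 + R)/(5 + K) (C(R, K) = (R + 4/9)/(K + 5) = (4/9 + R)/(5 + K))
A(529) + (-173 + C(-6, -1))**2 = 1 + (-173 + (4/9 - 6)/(5 - 1))**2 = 1 + (-173 - 50/9/4)**2 = 1 + (-173 + (1/4)*(-50/9))**2 = 1 + (-173 - 25/18)**2 = 1 + (-3139/18)**2 = 1 + 9853321/324 = 9853645/324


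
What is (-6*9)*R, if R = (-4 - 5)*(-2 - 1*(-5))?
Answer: 1458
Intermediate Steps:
R = -27 (R = -9*(-2 + 5) = -9*3 = -27)
(-6*9)*R = -6*9*(-27) = -54*(-27) = 1458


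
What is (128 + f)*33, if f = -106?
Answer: 726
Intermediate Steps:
(128 + f)*33 = (128 - 106)*33 = 22*33 = 726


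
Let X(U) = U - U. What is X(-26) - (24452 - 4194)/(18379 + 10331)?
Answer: -10129/14355 ≈ -0.70561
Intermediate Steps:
X(U) = 0
X(-26) - (24452 - 4194)/(18379 + 10331) = 0 - (24452 - 4194)/(18379 + 10331) = 0 - 20258/28710 = 0 - 1*10129/14355 = 0 - 10129/14355 = -10129/14355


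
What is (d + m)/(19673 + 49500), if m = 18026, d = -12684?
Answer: 5342/69173 ≈ 0.077227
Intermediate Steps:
(d + m)/(19673 + 49500) = (-12684 + 18026)/(19673 + 49500) = 5342/69173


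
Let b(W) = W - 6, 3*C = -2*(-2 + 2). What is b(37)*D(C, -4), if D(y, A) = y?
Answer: 0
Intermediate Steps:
C = 0 (C = (-2*(-2 + 2))/3 = (-2*0)/3 = (⅓)*0 = 0)
b(W) = -6 + W
b(37)*D(C, -4) = (-6 + 37)*0 = 31*0 = 0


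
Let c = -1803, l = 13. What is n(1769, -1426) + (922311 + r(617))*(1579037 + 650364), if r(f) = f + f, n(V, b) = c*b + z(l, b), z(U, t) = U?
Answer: 2058954717636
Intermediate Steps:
n(V, b) = 13 - 1803*b (n(V, b) = -1803*b + 13 = 13 - 1803*b)
r(f) = 2*f
n(1769, -1426) + (922311 + r(617))*(1579037 + 650364) = (13 - 1803*(-1426)) + (922311 + 2*617)*(1579037 + 650364) = (13 + 2571078) + (922311 + 1234)*2229401 = 2571091 + 923545*2229401 = 2571091 + 2058952146545 = 2058954717636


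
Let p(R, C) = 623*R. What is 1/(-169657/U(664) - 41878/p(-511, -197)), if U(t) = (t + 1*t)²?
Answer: 561442257152/19844555831 ≈ 28.292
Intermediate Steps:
U(t) = 4*t² (U(t) = (t + t)² = (2*t)² = 4*t²)
1/(-169657/U(664) - 41878/p(-511, -197)) = 1/(-169657/(4*664²) - 41878/(623*(-511))) = 1/(-169657/(4*440896) - 41878/(-318353)) = 1/(-169657/1763584 - 41878*(-1/318353)) = 1/(-169657*1/1763584 + 41878/318353) = 1/(-169657/1763584 + 41878/318353) = 1/(19844555831/561442257152) = 561442257152/19844555831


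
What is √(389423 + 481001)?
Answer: 2*√217606 ≈ 932.96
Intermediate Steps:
√(389423 + 481001) = √870424 = 2*√217606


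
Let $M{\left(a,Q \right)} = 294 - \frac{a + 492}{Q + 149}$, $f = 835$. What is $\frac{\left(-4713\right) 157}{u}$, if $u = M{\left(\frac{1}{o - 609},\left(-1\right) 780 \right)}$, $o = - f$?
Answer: $- \frac{674207601324}{268592663} \approx -2510.1$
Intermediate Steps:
$o = -835$ ($o = \left(-1\right) 835 = -835$)
$M{\left(a,Q \right)} = 294 - \frac{492 + a}{149 + Q}$
$u = \frac{268592663}{911164}$ ($u = \frac{43314 - \frac{1}{-835 - 609} + 294 \left(\left(-1\right) 780\right)}{149 - 780} = \frac{43314 - \frac{1}{-1444} + 294 \left(-780\right)}{149 - 780} = \frac{43314 - - \frac{1}{1444} - 229320}{-631} = - \frac{43314 + \frac{1}{1444} - 229320}{631} = \left(- \frac{1}{631}\right) \left(- \frac{268592663}{1444}\right) = \frac{268592663}{911164} \approx 294.78$)
$\frac{\left(-4713\right) 157}{u} = \frac{\left(-4713\right) 157}{\frac{268592663}{911164}} = \left(-739941\right) \frac{911164}{268592663} = - \frac{674207601324}{268592663}$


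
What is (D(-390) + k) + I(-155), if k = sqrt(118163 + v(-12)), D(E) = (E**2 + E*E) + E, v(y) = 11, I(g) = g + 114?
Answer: 303769 + sqrt(118174) ≈ 3.0411e+5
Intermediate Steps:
I(g) = 114 + g
D(E) = E + 2*E**2 (D(E) = (E**2 + E**2) + E = 2*E**2 + E = E + 2*E**2)
k = sqrt(118174) (k = sqrt(118163 + 11) = sqrt(118174) ≈ 343.76)
(D(-390) + k) + I(-155) = (-390*(1 + 2*(-390)) + sqrt(118174)) + (114 - 155) = (-390*(1 - 780) + sqrt(118174)) - 41 = (-390*(-779) + sqrt(118174)) - 41 = (303810 + sqrt(118174)) - 41 = 303769 + sqrt(118174)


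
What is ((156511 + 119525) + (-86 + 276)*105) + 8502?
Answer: 304488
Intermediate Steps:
((156511 + 119525) + (-86 + 276)*105) + 8502 = (276036 + 190*105) + 8502 = (276036 + 19950) + 8502 = 295986 + 8502 = 304488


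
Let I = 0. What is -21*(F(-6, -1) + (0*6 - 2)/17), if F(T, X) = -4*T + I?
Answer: -8526/17 ≈ -501.53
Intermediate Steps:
F(T, X) = -4*T (F(T, X) = -4*T + 0 = -4*T)
-21*(F(-6, -1) + (0*6 - 2)/17) = -21*(-4*(-6) + (0*6 - 2)/17) = -21*(24 + (0 - 2)*(1/17)) = -21*(24 - 2*1/17) = -21*(24 - 2/17) = -21*406/17 = -8526/17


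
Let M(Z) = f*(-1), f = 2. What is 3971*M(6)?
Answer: -7942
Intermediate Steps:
M(Z) = -2 (M(Z) = 2*(-1) = -2)
3971*M(6) = 3971*(-2) = -7942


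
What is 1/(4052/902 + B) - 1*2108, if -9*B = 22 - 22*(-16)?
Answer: -317131579/150440 ≈ -2108.0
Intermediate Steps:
B = -374/9 (B = -(22 - 22*(-16))/9 = -(22 + 352)/9 = -⅑*374 = -374/9 ≈ -41.556)
1/(4052/902 + B) - 1*2108 = 1/(4052/902 - 374/9) - 1*2108 = 1/(4052*(1/902) - 374/9) - 2108 = 1/(2026/451 - 374/9) - 2108 = 1/(-150440/4059) - 2108 = -4059/150440 - 2108 = -317131579/150440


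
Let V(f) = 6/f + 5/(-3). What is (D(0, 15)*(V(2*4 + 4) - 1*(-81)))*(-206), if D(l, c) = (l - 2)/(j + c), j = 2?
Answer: 98674/51 ≈ 1934.8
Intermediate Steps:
V(f) = -5/3 + 6/f (V(f) = 6/f + 5*(-⅓) = 6/f - 5/3 = -5/3 + 6/f)
D(l, c) = (-2 + l)/(2 + c) (D(l, c) = (l - 2)/(2 + c) = (-2 + l)/(2 + c))
(D(0, 15)*(V(2*4 + 4) - 1*(-81)))*(-206) = (((-2 + 0)/(2 + 15))*((-5/3 + 6/(2*4 + 4)) - 1*(-81)))*(-206) = ((-2/17)*((-5/3 + 6/(8 + 4)) + 81))*(-206) = (((1/17)*(-2))*((-5/3 + 6/12) + 81))*(-206) = -2*((-5/3 + 6*(1/12)) + 81)/17*(-206) = -2*((-5/3 + ½) + 81)/17*(-206) = -2*(-7/6 + 81)/17*(-206) = -2/17*479/6*(-206) = -479/51*(-206) = 98674/51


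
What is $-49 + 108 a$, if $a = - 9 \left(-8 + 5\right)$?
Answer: $2867$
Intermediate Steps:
$a = 27$ ($a = \left(-9\right) \left(-3\right) = 27$)
$-49 + 108 a = -49 + 108 \cdot 27 = -49 + 2916 = 2867$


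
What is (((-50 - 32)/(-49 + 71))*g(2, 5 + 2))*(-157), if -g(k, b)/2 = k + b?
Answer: -115866/11 ≈ -10533.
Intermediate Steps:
g(k, b) = -2*b - 2*k (g(k, b) = -2*(k + b) = -2*(b + k) = -2*b - 2*k)
(((-50 - 32)/(-49 + 71))*g(2, 5 + 2))*(-157) = (((-50 - 32)/(-49 + 71))*(-2*(5 + 2) - 2*2))*(-157) = ((-82/22)*(-2*7 - 4))*(-157) = ((-82*1/22)*(-14 - 4))*(-157) = -41/11*(-18)*(-157) = (738/11)*(-157) = -115866/11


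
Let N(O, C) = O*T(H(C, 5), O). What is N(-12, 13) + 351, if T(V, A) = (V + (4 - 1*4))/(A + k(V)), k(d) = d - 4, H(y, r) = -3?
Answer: 6633/19 ≈ 349.11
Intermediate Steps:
k(d) = -4 + d
T(V, A) = V/(-4 + A + V) (T(V, A) = (V + (4 - 1*4))/(A + (-4 + V)) = (V + (4 - 4))/(-4 + A + V) = (V + 0)/(-4 + A + V) = V/(-4 + A + V))
N(O, C) = -3*O/(-7 + O) (N(O, C) = O*(-3/(-4 + O - 3)) = O*(-3/(-7 + O)) = -3*O/(-7 + O))
N(-12, 13) + 351 = -3*(-12)/(-7 - 12) + 351 = -3*(-12)/(-19) + 351 = -3*(-12)*(-1/19) + 351 = -36/19 + 351 = 6633/19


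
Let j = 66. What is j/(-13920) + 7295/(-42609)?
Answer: -17393099/98852880 ≈ -0.17595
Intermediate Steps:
j/(-13920) + 7295/(-42609) = 66/(-13920) + 7295/(-42609) = 66*(-1/13920) + 7295*(-1/42609) = -11/2320 - 7295/42609 = -17393099/98852880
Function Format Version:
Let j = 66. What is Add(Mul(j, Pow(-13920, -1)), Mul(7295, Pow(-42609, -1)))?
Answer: Rational(-17393099, 98852880) ≈ -0.17595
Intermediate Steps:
Add(Mul(j, Pow(-13920, -1)), Mul(7295, Pow(-42609, -1))) = Add(Mul(66, Pow(-13920, -1)), Mul(7295, Pow(-42609, -1))) = Add(Mul(66, Rational(-1, 13920)), Mul(7295, Rational(-1, 42609))) = Add(Rational(-11, 2320), Rational(-7295, 42609)) = Rational(-17393099, 98852880)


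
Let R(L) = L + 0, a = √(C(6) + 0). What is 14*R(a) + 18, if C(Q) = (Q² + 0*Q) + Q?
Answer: 18 + 14*√42 ≈ 108.73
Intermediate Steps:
C(Q) = Q + Q² (C(Q) = (Q² + 0) + Q = Q² + Q = Q + Q²)
a = √42 (a = √(6*(1 + 6) + 0) = √(6*7 + 0) = √(42 + 0) = √42 ≈ 6.4807)
R(L) = L
14*R(a) + 18 = 14*√42 + 18 = 18 + 14*√42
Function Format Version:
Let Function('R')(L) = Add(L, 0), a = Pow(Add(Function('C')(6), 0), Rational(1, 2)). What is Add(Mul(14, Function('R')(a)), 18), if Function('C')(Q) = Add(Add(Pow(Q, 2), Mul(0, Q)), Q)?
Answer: Add(18, Mul(14, Pow(42, Rational(1, 2)))) ≈ 108.73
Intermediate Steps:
Function('C')(Q) = Add(Q, Pow(Q, 2)) (Function('C')(Q) = Add(Add(Pow(Q, 2), 0), Q) = Add(Pow(Q, 2), Q) = Add(Q, Pow(Q, 2)))
a = Pow(42, Rational(1, 2)) (a = Pow(Add(Mul(6, Add(1, 6)), 0), Rational(1, 2)) = Pow(Add(Mul(6, 7), 0), Rational(1, 2)) = Pow(Add(42, 0), Rational(1, 2)) = Pow(42, Rational(1, 2)) ≈ 6.4807)
Function('R')(L) = L
Add(Mul(14, Function('R')(a)), 18) = Add(Mul(14, Pow(42, Rational(1, 2))), 18) = Add(18, Mul(14, Pow(42, Rational(1, 2))))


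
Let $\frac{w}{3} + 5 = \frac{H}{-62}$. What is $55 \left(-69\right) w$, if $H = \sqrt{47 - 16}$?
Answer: $56925 + \frac{11385 \sqrt{31}}{62} \approx 57947.0$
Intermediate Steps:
$H = \sqrt{31} \approx 5.5678$
$w = -15 - \frac{3 \sqrt{31}}{62}$ ($w = -15 + 3 \frac{\sqrt{31}}{-62} = -15 + 3 \sqrt{31} \left(- \frac{1}{62}\right) = -15 + 3 \left(- \frac{\sqrt{31}}{62}\right) = -15 - \frac{3 \sqrt{31}}{62} \approx -15.269$)
$55 \left(-69\right) w = 55 \left(-69\right) \left(-15 - \frac{3 \sqrt{31}}{62}\right) = - 3795 \left(-15 - \frac{3 \sqrt{31}}{62}\right) = 56925 + \frac{11385 \sqrt{31}}{62}$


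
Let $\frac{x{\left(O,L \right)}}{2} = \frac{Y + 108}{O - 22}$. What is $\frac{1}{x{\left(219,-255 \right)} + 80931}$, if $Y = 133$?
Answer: $\frac{197}{15943889} \approx 1.2356 \cdot 10^{-5}$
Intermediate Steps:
$x{\left(O,L \right)} = \frac{482}{-22 + O}$ ($x{\left(O,L \right)} = 2 \frac{133 + 108}{O - 22} = 2 \frac{241}{-22 + O} = \frac{482}{-22 + O}$)
$\frac{1}{x{\left(219,-255 \right)} + 80931} = \frac{1}{\frac{482}{-22 + 219} + 80931} = \frac{1}{\frac{482}{197} + 80931} = \frac{1}{\frac{15943889}{197}} = \frac{197}{15943889}$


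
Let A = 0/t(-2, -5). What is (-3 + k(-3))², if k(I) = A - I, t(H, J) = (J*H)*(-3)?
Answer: 0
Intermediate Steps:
t(H, J) = -3*H*J (t(H, J) = (H*J)*(-3) = -3*H*J)
A = 0 (A = 0/((-3*(-2)*(-5))) = 0/(-30) = 0*(-1/30) = 0)
k(I) = -I (k(I) = 0 - I = -I)
(-3 + k(-3))² = (-3 - 1*(-3))² = (-3 + 3)² = 0² = 0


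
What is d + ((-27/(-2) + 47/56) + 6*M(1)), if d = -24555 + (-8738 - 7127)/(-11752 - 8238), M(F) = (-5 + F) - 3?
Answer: -2751792527/111944 ≈ -24582.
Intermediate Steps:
M(F) = -8 + F
d = -98167717/3998 (d = -24555 - 15865/(-19990) = -24555 - 15865*(-1/19990) = -24555 + 3173/3998 = -98167717/3998 ≈ -24554.)
d + ((-27/(-2) + 47/56) + 6*M(1)) = -98167717/3998 + ((-27/(-2) + 47/56) + 6*(-8 + 1)) = -98167717/3998 + ((-27*(-½) + 47*(1/56)) + 6*(-7)) = -98167717/3998 + ((27/2 + 47/56) - 42) = -98167717/3998 + (803/56 - 42) = -98167717/3998 - 1549/56 = -2751792527/111944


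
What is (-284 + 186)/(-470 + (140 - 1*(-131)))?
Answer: 98/199 ≈ 0.49246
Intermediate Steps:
(-284 + 186)/(-470 + (140 - 1*(-131))) = -98/(-470 + (140 + 131)) = -98/(-470 + 271) = -98/(-199) = -98*(-1/199) = 98/199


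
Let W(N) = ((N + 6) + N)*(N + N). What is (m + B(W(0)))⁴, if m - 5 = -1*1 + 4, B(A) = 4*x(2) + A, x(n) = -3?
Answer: 256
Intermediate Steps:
W(N) = 2*N*(6 + 2*N) (W(N) = ((6 + N) + N)*(2*N) = (6 + 2*N)*(2*N) = 2*N*(6 + 2*N))
B(A) = -12 + A (B(A) = 4*(-3) + A = -12 + A)
m = 8 (m = 5 + (-1*1 + 4) = 5 + (-1 + 4) = 5 + 3 = 8)
(m + B(W(0)))⁴ = (8 + (-12 + 4*0*(3 + 0)))⁴ = (8 + (-12 + 4*0*3))⁴ = (8 + (-12 + 0))⁴ = (8 - 12)⁴ = (-4)⁴ = 256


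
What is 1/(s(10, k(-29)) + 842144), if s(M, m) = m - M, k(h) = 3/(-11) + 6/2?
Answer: 11/9263504 ≈ 1.1875e-6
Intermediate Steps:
k(h) = 30/11 (k(h) = 3*(-1/11) + 6*(1/2) = -3/11 + 3 = 30/11)
1/(s(10, k(-29)) + 842144) = 1/((30/11 - 1*10) + 842144) = 1/((30/11 - 10) + 842144) = 1/(-80/11 + 842144) = 1/(9263504/11) = 11/9263504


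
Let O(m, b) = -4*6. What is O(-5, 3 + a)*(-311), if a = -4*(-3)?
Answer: 7464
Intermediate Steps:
a = 12
O(m, b) = -24
O(-5, 3 + a)*(-311) = -24*(-311) = 7464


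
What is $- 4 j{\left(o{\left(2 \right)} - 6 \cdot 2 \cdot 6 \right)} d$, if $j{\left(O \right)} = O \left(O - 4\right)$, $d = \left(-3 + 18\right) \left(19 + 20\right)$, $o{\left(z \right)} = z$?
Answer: $-12121200$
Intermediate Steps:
$d = 585$ ($d = 15 \cdot 39 = 585$)
$j{\left(O \right)} = O \left(-4 + O\right)$
$- 4 j{\left(o{\left(2 \right)} - 6 \cdot 2 \cdot 6 \right)} d = - 4 \left(2 - 6 \cdot 2 \cdot 6\right) \left(-4 + \left(2 - 6 \cdot 2 \cdot 6\right)\right) 585 = - 4 \left(2 - 12 \cdot 6\right) \left(-4 + \left(2 - 12 \cdot 6\right)\right) 585 = - 4 \left(2 - 72\right) \left(-4 + \left(2 - 72\right)\right) 585 = - 4 \left(- 70 \left(-4 - 70\right)\right) 585 = - 4 \left(\left(-70\right) \left(-74\right)\right) 585 = \left(-4\right) 5180 \cdot 585 = \left(-20720\right) 585 = -12121200$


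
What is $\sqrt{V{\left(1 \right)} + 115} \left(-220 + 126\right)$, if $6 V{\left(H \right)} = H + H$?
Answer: $- \frac{94 \sqrt{1038}}{3} \approx -1009.5$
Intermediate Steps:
$V{\left(H \right)} = \frac{H}{3}$ ($V{\left(H \right)} = \frac{H + H}{6} = \frac{2 H}{6} = \frac{H}{3}$)
$\sqrt{V{\left(1 \right)} + 115} \left(-220 + 126\right) = \sqrt{\frac{1}{3} \cdot 1 + 115} \left(-220 + 126\right) = \sqrt{\frac{1}{3} + 115} \left(-94\right) = \sqrt{\frac{346}{3}} \left(-94\right) = \frac{\sqrt{1038}}{3} \left(-94\right) = - \frac{94 \sqrt{1038}}{3}$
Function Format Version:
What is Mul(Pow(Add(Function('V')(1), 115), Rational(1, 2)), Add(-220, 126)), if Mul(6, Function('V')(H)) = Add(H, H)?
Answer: Mul(Rational(-94, 3), Pow(1038, Rational(1, 2))) ≈ -1009.5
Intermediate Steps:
Function('V')(H) = Mul(Rational(1, 3), H) (Function('V')(H) = Mul(Rational(1, 6), Add(H, H)) = Mul(Rational(1, 6), Mul(2, H)) = Mul(Rational(1, 3), H))
Mul(Pow(Add(Function('V')(1), 115), Rational(1, 2)), Add(-220, 126)) = Mul(Pow(Add(Mul(Rational(1, 3), 1), 115), Rational(1, 2)), Add(-220, 126)) = Mul(Pow(Add(Rational(1, 3), 115), Rational(1, 2)), -94) = Mul(Pow(Rational(346, 3), Rational(1, 2)), -94) = Mul(Mul(Rational(1, 3), Pow(1038, Rational(1, 2))), -94) = Mul(Rational(-94, 3), Pow(1038, Rational(1, 2)))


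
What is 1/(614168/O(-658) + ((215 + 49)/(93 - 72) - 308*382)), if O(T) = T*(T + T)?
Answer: -108241/12733765581 ≈ -8.5003e-6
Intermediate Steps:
O(T) = 2*T² (O(T) = T*(2*T) = 2*T²)
1/(614168/O(-658) + ((215 + 49)/(93 - 72) - 308*382)) = 1/(614168/((2*(-658)²)) + ((215 + 49)/(93 - 72) - 308*382)) = 1/(614168/((2*432964)) + (264/21 - 117656)) = 1/(614168/865928 + (264*(1/21) - 117656)) = 1/(614168*(1/865928) + (88/7 - 117656)) = 1/(76771/108241 - 823504/7) = 1/(-12733765581/108241) = -108241/12733765581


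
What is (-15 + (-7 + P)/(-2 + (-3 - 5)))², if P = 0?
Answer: 20449/100 ≈ 204.49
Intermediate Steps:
(-15 + (-7 + P)/(-2 + (-3 - 5)))² = (-15 + (-7 + 0)/(-2 + (-3 - 5)))² = (-15 - 7/(-2 - 8))² = (-15 - 7/(-10))² = (-15 - 7*(-⅒))² = (-15 + 7/10)² = (-143/10)² = 20449/100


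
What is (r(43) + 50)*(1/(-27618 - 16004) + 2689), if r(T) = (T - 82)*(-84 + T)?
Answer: 11378057029/2566 ≈ 4.4342e+6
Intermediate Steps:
r(T) = (-84 + T)*(-82 + T) (r(T) = (-82 + T)*(-84 + T) = (-84 + T)*(-82 + T))
(r(43) + 50)*(1/(-27618 - 16004) + 2689) = ((6888 + 43**2 - 166*43) + 50)*(1/(-27618 - 16004) + 2689) = ((6888 + 1849 - 7138) + 50)*(1/(-43622) + 2689) = (1599 + 50)*(-1/43622 + 2689) = 1649*(117299557/43622) = 11378057029/2566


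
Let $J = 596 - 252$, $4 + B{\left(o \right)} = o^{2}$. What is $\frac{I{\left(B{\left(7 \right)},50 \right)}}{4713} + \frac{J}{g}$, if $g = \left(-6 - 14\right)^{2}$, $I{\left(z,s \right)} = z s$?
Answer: $\frac{105053}{78550} \approx 1.3374$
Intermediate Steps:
$B{\left(o \right)} = -4 + o^{2}$
$I{\left(z,s \right)} = s z$
$g = 400$ ($g = \left(-20\right)^{2} = 400$)
$J = 344$ ($J = 596 - 252 = 344$)
$\frac{I{\left(B{\left(7 \right)},50 \right)}}{4713} + \frac{J}{g} = \frac{50 \left(-4 + 7^{2}\right)}{4713} + \frac{344}{400} = 50 \left(-4 + 49\right) \frac{1}{4713} + 344 \cdot \frac{1}{400} = 50 \cdot 45 \cdot \frac{1}{4713} + \frac{43}{50} = 2250 \cdot \frac{1}{4713} + \frac{43}{50} = \frac{750}{1571} + \frac{43}{50} = \frac{105053}{78550}$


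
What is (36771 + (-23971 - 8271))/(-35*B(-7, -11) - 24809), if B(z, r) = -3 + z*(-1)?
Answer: -4529/24949 ≈ -0.18153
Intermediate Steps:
B(z, r) = -3 - z
(36771 + (-23971 - 8271))/(-35*B(-7, -11) - 24809) = (36771 + (-23971 - 8271))/(-35*(-3 - 1*(-7)) - 24809) = (36771 - 32242)/(-35*(-3 + 7) - 24809) = 4529/(-35*4 - 24809) = 4529/(-140 - 24809) = 4529/(-24949) = 4529*(-1/24949) = -4529/24949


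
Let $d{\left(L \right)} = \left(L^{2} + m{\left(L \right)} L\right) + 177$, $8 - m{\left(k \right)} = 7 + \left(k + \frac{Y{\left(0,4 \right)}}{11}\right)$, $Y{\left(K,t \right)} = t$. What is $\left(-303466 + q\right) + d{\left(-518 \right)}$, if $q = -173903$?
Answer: $- \frac{5252738}{11} \approx -4.7752 \cdot 10^{5}$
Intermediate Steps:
$m{\left(k \right)} = \frac{7}{11} - k$ ($m{\left(k \right)} = 8 - \left(7 + \left(k + \frac{4}{11}\right)\right) = 8 - \left(7 + \left(\frac{4}{11} + k\right)\right) = 8 - \left(\frac{81}{11} + k\right) = \frac{7}{11} - k$)
$d{\left(L \right)} = 177 + L^{2} + L \left(\frac{7}{11} - L\right)$ ($d{\left(L \right)} = \left(L^{2} + \left(\frac{7}{11} - L\right) L\right) + 177 = \left(L^{2} + L \left(\frac{7}{11} - L\right)\right) + 177 = 177 + L^{2} + L \left(\frac{7}{11} - L\right)$)
$\left(-303466 + q\right) + d{\left(-518 \right)} = \left(-303466 - 173903\right) + \left(177 + \frac{7}{11} \left(-518\right)\right) = -477369 + \left(177 - \frac{3626}{11}\right) = -477369 - \frac{1679}{11} = - \frac{5252738}{11}$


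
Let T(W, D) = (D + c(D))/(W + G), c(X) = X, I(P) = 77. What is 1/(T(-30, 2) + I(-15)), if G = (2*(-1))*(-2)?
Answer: 13/999 ≈ 0.013013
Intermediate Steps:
G = 4 (G = -2*(-2) = 4)
T(W, D) = 2*D/(4 + W) (T(W, D) = (D + D)/(W + 4) = (2*D)/(4 + W) = 2*D/(4 + W))
1/(T(-30, 2) + I(-15)) = 1/(2*2/(4 - 30) + 77) = 1/(2*2/(-26) + 77) = 1/(2*2*(-1/26) + 77) = 1/(-2/13 + 77) = 1/(999/13) = 13/999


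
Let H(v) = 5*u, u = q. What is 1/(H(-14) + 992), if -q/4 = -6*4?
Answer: 1/1472 ≈ 0.00067935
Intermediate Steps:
q = 96 (q = -(-24)*4 = -4*(-24) = 96)
u = 96
H(v) = 480 (H(v) = 5*96 = 480)
1/(H(-14) + 992) = 1/(480 + 992) = 1/1472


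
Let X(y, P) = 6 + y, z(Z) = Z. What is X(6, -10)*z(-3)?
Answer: -36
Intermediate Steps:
X(6, -10)*z(-3) = (6 + 6)*(-3) = 12*(-3) = -36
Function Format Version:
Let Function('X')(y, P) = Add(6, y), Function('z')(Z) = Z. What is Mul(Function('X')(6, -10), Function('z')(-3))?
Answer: -36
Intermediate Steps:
Mul(Function('X')(6, -10), Function('z')(-3)) = Mul(Add(6, 6), -3) = Mul(12, -3) = -36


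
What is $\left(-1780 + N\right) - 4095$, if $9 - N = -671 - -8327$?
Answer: $-13522$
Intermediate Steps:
$N = -7647$ ($N = 9 - \left(-671 - -8327\right) = 9 - \left(-671 + 8327\right) = 9 - 7656 = -7647$)
$\left(-1780 + N\right) - 4095 = \left(-1780 - 7647\right) - 4095 = -9427 - 4095 = -13522$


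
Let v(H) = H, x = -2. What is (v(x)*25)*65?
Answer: -3250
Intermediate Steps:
(v(x)*25)*65 = -2*25*65 = -50*65 = -3250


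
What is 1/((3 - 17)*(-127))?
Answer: 1/1778 ≈ 0.00056243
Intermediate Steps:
1/((3 - 17)*(-127)) = 1/(-14*(-127)) = 1/1778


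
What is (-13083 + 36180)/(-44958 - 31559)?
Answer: -23097/76517 ≈ -0.30185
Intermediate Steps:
(-13083 + 36180)/(-44958 - 31559) = 23097/(-76517) = 23097*(-1/76517) = -23097/76517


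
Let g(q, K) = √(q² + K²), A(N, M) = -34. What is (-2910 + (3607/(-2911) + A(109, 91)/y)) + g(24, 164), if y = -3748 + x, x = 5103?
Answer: -11483205009/3944405 + 4*√1717 ≈ -2745.5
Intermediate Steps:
y = 1355 (y = -3748 + 5103 = 1355)
g(q, K) = √(K² + q²)
(-2910 + (3607/(-2911) + A(109, 91)/y)) + g(24, 164) = (-2910 + (3607/(-2911) - 34/1355)) + √(164² + 24²) = (-2910 + (3607*(-1/2911) - 34*1/1355)) + √(26896 + 576) = (-2910 + (-3607/2911 - 34/1355)) + √27472 = (-2910 - 4986459/3944405) + 4*√1717 = -11483205009/3944405 + 4*√1717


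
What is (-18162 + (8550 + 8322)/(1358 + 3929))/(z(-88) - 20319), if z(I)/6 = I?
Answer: 32001874/36739363 ≈ 0.87105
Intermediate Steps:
z(I) = 6*I
(-18162 + (8550 + 8322)/(1358 + 3929))/(z(-88) - 20319) = (-18162 + (8550 + 8322)/(1358 + 3929))/(6*(-88) - 20319) = (-18162 + 16872/5287)/(-528 - 20319) = (-18162 + 16872*(1/5287))/(-20847) = (-18162 + 16872/5287)*(-1/20847) = -96005622/5287*(-1/20847) = 32001874/36739363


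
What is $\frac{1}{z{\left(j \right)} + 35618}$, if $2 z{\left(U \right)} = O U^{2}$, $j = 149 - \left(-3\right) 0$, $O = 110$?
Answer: $\frac{1}{1256673} \approx 7.9575 \cdot 10^{-7}$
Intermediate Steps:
$j = 149$ ($j = 149 - 0 = 149 + 0 = 149$)
$z{\left(U \right)} = 55 U^{2}$ ($z{\left(U \right)} = \frac{110 U^{2}}{2} = 55 U^{2}$)
$\frac{1}{z{\left(j \right)} + 35618} = \frac{1}{55 \cdot 149^{2} + 35618} = \frac{1}{55 \cdot 22201 + 35618} = \frac{1}{1221055 + 35618} = \frac{1}{1256673}$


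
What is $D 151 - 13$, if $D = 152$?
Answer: $22939$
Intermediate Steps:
$D 151 - 13 = 152 \cdot 151 - 13 = 22952 - 13 = 22939$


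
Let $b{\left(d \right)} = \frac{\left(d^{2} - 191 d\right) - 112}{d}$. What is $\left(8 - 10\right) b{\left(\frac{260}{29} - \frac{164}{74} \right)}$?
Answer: $\frac{1560699490}{3885333} \approx 401.69$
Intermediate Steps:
$b{\left(d \right)} = \frac{-112 + d^{2} - 191 d}{d}$
$\left(8 - 10\right) b{\left(\frac{260}{29} - \frac{164}{74} \right)} = \left(8 - 10\right) \left(-191 + \left(\frac{260}{29} - \frac{164}{74}\right) - \frac{112}{\frac{260}{29} - \frac{164}{74}}\right) = - 2 \left(-191 + \left(260 \cdot \frac{1}{29} - \frac{82}{37}\right) - \frac{112}{260 \cdot \frac{1}{29} - \frac{82}{37}}\right) = - 2 \left(-191 + \left(\frac{260}{29} - \frac{82}{37}\right) - \frac{112}{\frac{260}{29} - \frac{82}{37}}\right) = - 2 \left(-191 + \frac{7242}{1073} - \frac{112}{\frac{7242}{1073}}\right) = - 2 \left(-191 + \frac{7242}{1073} - \frac{60088}{3621}\right) = \left(-2\right) \left(- \frac{780349745}{3885333}\right) = \frac{1560699490}{3885333}$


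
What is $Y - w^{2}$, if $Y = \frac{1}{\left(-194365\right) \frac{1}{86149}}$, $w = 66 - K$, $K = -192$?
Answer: $- \frac{12937798009}{194365} \approx -66565.0$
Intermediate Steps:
$w = 258$ ($w = 66 - -192 = 66 + 192 = 258$)
$Y = - \frac{86149}{194365}$ ($Y = \frac{1}{\left(-194365\right) \frac{1}{86149}} = \frac{1}{- \frac{194365}{86149}} = - \frac{86149}{194365} \approx -0.44323$)
$Y - w^{2} = - \frac{86149}{194365} - 258^{2} = - \frac{86149}{194365} - 66564 = - \frac{12937798009}{194365}$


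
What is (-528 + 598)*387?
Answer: 27090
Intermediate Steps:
(-528 + 598)*387 = 70*387 = 27090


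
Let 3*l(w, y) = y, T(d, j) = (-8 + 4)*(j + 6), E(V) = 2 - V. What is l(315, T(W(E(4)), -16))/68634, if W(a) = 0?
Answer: 20/102951 ≈ 0.00019427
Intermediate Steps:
T(d, j) = -24 - 4*j (T(d, j) = -4*(6 + j) = -24 - 4*j)
l(w, y) = y/3
l(315, T(W(E(4)), -16))/68634 = ((-24 - 4*(-16))/3)/68634 = ((-24 + 64)/3)*(1/68634) = ((⅓)*40)*(1/68634) = (40/3)*(1/68634) = 20/102951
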